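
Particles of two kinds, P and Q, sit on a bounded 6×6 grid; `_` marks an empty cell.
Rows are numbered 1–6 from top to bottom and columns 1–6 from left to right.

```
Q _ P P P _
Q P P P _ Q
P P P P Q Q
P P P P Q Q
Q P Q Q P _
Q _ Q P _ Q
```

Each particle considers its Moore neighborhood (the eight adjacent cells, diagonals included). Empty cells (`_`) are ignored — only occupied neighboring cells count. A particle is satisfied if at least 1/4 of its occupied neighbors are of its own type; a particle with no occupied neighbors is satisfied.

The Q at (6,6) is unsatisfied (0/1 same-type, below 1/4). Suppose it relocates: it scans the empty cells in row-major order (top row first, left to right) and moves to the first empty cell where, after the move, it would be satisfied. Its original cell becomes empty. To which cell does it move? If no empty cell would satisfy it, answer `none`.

Vacating (6,6). Empty cells in order:
  (1,2): 2/5 same-type → satisfied — stop here.

(1,2)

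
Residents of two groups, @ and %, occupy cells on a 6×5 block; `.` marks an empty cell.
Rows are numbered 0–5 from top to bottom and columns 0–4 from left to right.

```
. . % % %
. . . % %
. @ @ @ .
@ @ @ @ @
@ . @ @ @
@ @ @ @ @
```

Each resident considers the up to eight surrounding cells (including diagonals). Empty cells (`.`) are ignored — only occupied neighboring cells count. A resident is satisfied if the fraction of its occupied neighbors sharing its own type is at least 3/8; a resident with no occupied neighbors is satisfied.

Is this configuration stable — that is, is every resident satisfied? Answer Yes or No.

Row 0: (0,2)% 2/2 ok · (0,3)% 4/4 ok · (0,4)% 3/3 ok
Row 1: (1,3)% 4/6 ok · (1,4)% 3/4 ok
Row 2: (2,1)@ 4/4 ok · (2,2)@ 5/6 ok · (2,3)@ 4/6 ok
Row 3: (3,0)@ 3/3 ok · (3,1)@ 6/6 ok · (3,2)@ 7/7 ok · (3,3)@ 7/7 ok · (3,4)@ 4/4 ok
Row 4: (4,0)@ 4/4 ok · (4,2)@ 7/7 ok · (4,3)@ 8/8 ok · (4,4)@ 5/5 ok
Row 5: (5,0)@ 2/2 ok · (5,1)@ 4/4 ok · (5,2)@ 4/4 ok · (5,3)@ 5/5 ok · (5,4)@ 3/3 ok
All meet the threshold, so the configuration is stable.

Yes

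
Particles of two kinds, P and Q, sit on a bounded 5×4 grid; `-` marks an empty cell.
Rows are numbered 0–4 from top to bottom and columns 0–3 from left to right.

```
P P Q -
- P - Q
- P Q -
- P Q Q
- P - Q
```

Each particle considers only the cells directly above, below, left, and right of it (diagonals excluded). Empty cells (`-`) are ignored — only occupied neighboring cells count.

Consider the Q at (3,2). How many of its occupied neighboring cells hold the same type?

2

Occupied neighbors of (3,2): (2,2)=Q, (3,1)=P, (3,3)=Q.
Same type (Q): 2 of 3.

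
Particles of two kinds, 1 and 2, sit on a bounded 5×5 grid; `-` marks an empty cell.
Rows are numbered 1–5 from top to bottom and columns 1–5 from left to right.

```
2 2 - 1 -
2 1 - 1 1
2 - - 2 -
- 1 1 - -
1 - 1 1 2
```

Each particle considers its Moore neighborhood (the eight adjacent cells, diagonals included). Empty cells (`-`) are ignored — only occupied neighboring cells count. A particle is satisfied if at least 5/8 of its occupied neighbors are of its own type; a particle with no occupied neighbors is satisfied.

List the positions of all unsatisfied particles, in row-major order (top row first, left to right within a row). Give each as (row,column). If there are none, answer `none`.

(1,1)2 2/3 ✓
(1,2)2 2/3 ✓
(1,4)1 2/2 ✓
(2,1)2 3/4 ✓
(2,2)1 0/4 ✗
(2,4)1 2/3 ✓
(2,5)1 2/3 ✓
(3,1)2 1/3 ✗
(3,4)2 0/3 ✗
(4,2)1 3/4 ✓
(4,3)1 3/4 ✓
(5,1)1 1/1 ✓
(5,3)1 3/3 ✓
(5,4)1 2/3 ✓
(5,5)2 0/1 ✗

(2,2), (3,1), (3,4), (5,5)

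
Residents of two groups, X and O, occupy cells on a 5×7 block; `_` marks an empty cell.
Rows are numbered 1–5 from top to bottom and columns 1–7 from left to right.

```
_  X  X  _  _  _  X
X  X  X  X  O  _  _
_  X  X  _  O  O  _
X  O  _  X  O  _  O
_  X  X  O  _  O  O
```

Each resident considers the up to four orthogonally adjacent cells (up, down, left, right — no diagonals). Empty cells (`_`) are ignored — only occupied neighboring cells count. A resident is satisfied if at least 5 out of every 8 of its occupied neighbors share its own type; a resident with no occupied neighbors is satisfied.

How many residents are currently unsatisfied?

9

(1,2)X 2/2 ok
(1,3)X 2/2 ok
(1,7)X 0/0 ok
(2,1)X 1/1 ok
(2,2)X 4/4 ok
(2,3)X 4/4 ok
(2,4)X 1/2 unhappy
(2,5)O 1/2 unhappy
(3,2)X 2/3 ok
(3,3)X 2/2 ok
(3,5)O 3/3 ok
(3,6)O 1/1 ok
(4,1)X 0/1 unhappy
(4,2)O 0/3 unhappy
(4,4)X 0/2 unhappy
(4,5)O 1/2 unhappy
(4,7)O 1/1 ok
(5,2)X 1/2 unhappy
(5,3)X 1/2 unhappy
(5,4)O 0/2 unhappy
(5,6)O 1/1 ok
(5,7)O 2/2 ok
Unsatisfied: (2,4), (2,5), (4,1), (4,2), (4,4), (4,5), (5,2), (5,3), (5,4) — 9 in total.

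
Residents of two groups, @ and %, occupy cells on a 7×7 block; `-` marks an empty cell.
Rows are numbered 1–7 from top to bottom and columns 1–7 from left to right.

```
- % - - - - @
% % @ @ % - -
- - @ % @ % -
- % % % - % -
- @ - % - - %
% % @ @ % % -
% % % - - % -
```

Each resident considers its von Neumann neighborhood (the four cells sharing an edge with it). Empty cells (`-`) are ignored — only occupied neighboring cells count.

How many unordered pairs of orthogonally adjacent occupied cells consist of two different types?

Scan each occupied cell's neighbors to the right and below so each pair is counted once.
From row 1: 0 unlike of 1 pairs (running 0/1).
From row 2: 4 unlike of 7 pairs (running 4/8).
From row 3: 4 unlike of 6 pairs (running 8/14).
From row 4: 1 unlike of 4 pairs (running 9/18).
From row 5: 2 unlike of 2 pairs (running 11/20).
From row 6: 3 unlike of 9 pairs (running 14/29).
From row 7: 0 unlike of 2 pairs (running 14/31).
Total adjacent occupied pairs: 31; unlike-type pairs: 14.

14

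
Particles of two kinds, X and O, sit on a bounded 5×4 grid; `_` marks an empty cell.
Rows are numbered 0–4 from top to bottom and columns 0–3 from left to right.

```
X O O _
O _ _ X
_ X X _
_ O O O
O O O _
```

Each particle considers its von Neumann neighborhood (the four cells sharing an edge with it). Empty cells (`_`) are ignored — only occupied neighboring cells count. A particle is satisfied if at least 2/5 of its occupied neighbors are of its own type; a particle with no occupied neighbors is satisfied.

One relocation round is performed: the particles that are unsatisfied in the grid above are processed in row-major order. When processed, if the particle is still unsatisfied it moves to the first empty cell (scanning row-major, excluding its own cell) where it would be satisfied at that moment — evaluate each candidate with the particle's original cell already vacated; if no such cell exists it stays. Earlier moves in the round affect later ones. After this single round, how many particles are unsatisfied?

Initially unsatisfied (in order): (0,0), (1,0).
  (0,0) → (0,3).
  (1,0): now satisfied by earlier moves; stays.
Resulting grid:
_ O O X
O _ _ X
_ X X _
_ O O O
O O O _
All satisfied now.

0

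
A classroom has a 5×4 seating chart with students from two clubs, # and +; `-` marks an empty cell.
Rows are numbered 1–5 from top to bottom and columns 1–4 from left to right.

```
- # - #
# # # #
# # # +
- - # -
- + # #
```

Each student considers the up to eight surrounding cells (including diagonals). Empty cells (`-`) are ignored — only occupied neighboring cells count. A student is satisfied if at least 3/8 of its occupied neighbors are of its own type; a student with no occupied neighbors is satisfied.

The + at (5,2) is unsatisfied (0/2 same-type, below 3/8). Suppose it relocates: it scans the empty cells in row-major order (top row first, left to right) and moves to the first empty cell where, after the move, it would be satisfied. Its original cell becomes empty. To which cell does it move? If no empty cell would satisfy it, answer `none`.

(5,1)

Vacating (5,2). Empty cells in order:
  (1,1): 0/3 same-type → still unsatisfied.
  (1,3): 0/5 same-type → still unsatisfied.
  (4,1): 0/2 same-type → still unsatisfied.
  (4,2): 0/5 same-type → still unsatisfied.
  (4,4): 1/5 same-type → still unsatisfied.
  (5,1): 0/0 same-type → satisfied — stop here.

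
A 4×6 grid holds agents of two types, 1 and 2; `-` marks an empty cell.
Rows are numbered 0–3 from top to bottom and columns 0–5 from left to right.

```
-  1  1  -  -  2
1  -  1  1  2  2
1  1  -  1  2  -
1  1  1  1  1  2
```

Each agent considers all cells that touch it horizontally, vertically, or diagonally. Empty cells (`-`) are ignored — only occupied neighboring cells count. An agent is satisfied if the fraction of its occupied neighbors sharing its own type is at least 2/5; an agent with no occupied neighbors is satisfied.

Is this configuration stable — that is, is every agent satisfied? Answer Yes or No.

Yes

(0,1)1 3/3 ok
(0,2)1 3/3 ok
(0,5)2 2/2 ok
(1,0)1 3/3 ok
(1,2)1 5/5 ok
(1,3)1 3/5 ok
(1,4)2 3/5 ok
(1,5)2 3/3 ok
(2,0)1 4/4 ok
(2,1)1 6/6 ok
(2,3)1 5/7 ok
(2,4)2 3/7 ok
(3,0)1 3/3 ok
(3,1)1 4/4 ok
(3,2)1 4/4 ok
(3,3)1 3/4 ok
(3,4)1 2/4 ok
(3,5)2 1/2 ok
All meet the threshold, so the configuration is stable.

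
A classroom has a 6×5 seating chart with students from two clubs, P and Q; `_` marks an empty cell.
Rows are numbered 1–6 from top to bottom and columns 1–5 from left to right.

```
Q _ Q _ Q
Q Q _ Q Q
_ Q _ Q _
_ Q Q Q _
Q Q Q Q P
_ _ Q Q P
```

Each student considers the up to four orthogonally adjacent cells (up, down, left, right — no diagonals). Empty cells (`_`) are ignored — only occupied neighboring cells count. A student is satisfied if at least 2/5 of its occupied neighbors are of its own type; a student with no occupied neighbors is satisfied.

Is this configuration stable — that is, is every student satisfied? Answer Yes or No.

(1,1)Q 1/1 ✓
(1,3)Q 0/0 ✓
(1,5)Q 1/1 ✓
(2,1)Q 2/2 ✓
(2,2)Q 2/2 ✓
(2,4)Q 2/2 ✓
(2,5)Q 2/2 ✓
(3,2)Q 2/2 ✓
(3,4)Q 2/2 ✓
(4,2)Q 3/3 ✓
(4,3)Q 3/3 ✓
(4,4)Q 3/3 ✓
(5,1)Q 1/1 ✓
(5,2)Q 3/3 ✓
(5,3)Q 4/4 ✓
(5,4)Q 3/4 ✓
(5,5)P 1/2 ✓
(6,3)Q 2/2 ✓
(6,4)Q 2/3 ✓
(6,5)P 1/2 ✓
All meet the threshold, so the configuration is stable.

Yes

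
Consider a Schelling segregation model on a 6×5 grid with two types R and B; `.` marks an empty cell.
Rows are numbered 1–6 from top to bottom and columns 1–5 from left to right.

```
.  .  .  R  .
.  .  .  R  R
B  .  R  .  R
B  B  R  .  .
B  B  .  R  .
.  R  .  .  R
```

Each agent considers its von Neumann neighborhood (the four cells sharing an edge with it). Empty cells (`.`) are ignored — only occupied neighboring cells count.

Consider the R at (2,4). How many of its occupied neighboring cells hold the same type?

Occupied neighbors of (2,4): (1,4)=R, (2,5)=R.
Same type (R): 2 of 2.

2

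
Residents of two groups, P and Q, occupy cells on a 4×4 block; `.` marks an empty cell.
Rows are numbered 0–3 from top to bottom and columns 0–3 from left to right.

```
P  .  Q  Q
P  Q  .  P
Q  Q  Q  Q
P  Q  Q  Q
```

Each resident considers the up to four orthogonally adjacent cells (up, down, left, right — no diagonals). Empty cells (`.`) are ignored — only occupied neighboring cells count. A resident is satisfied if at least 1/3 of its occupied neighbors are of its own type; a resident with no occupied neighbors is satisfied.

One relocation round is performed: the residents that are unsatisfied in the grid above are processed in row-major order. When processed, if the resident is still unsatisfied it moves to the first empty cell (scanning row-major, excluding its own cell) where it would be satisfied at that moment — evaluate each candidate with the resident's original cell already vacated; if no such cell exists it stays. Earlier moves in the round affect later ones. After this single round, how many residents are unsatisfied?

1

Initially unsatisfied (in order): (1,3), (3,0).
  (1,3) → (0,1).
  (3,0): no empty cell satisfies it; stays.
Resulting grid:
P P Q Q
P Q . .
Q Q Q Q
P Q Q Q
Unsatisfied now: (3,0).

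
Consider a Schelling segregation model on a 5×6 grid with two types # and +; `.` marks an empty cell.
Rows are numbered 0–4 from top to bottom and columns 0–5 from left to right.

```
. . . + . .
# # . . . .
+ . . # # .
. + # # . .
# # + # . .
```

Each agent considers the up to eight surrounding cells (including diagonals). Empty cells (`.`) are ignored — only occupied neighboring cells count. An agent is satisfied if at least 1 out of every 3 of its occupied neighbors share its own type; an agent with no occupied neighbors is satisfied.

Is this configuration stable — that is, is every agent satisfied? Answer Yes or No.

(0,3)+ 0/0 ✓
(1,0)# 1/2 ✓
(1,1)# 1/2 ✓
(2,0)+ 1/3 ✓
(2,3)# 3/3 ✓
(2,4)# 2/2 ✓
(3,1)+ 2/5 ✓
(3,2)# 4/6 ✓
(3,3)# 4/5 ✓
(4,0)# 1/2 ✓
(4,1)# 2/4 ✓
(4,2)+ 1/5 ✗
(4,3)# 2/3 ✓
For instance (4,2) has only 1/5 same-type neighbors, below 1/3.

No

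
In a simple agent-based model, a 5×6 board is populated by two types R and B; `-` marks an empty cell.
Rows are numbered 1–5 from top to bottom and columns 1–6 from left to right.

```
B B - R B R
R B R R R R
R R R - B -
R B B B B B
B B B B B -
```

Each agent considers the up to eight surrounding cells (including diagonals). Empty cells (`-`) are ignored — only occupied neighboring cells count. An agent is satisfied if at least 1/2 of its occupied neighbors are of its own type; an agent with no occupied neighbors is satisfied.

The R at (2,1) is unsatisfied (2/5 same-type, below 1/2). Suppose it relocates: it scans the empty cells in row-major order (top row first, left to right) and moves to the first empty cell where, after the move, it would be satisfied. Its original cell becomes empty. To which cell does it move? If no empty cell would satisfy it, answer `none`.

Vacating (2,1). Empty cells in order:
  (1,3): 3/5 same-type → satisfied — stop here.

(1,3)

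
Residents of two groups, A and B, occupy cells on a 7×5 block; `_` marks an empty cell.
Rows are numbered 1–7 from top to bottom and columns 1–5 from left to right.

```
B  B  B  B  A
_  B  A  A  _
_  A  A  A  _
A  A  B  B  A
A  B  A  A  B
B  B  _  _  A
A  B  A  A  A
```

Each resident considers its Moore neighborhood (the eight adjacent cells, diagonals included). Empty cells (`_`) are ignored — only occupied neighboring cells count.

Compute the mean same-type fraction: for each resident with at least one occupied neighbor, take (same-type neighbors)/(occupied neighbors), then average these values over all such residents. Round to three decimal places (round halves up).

Row 1: (1,1)B 2/2 · (1,2)B 3/4 · (1,3)B 3/5 · (1,4)B 1/4 · (1,5)A 1/2
Row 2: (2,2)B 3/6 · (2,3)A 4/8 · (2,4)A 4/6
Row 3: (3,2)A 4/6 · (3,3)A 5/8 · (3,4)A 4/6
Row 4: (4,1)A 3/4 · (4,2)A 5/7 · (4,3)B 2/8 · (4,4)B 2/7 · (4,5)A 2/4
Row 5: (5,1)A 2/5 · (5,2)B 3/7 · (5,3)A 2/6 · (5,4)A 3/6 · (5,5)B 1/4
Row 6: (6,1)B 3/5 · (6,2)B 3/7 · (6,5)A 3/4
Row 7: (7,1)A 0/3 · (7,2)B 2/4 · (7,3)A 1/3 · (7,4)A 3/3 · (7,5)A 2/2
Sum over 29 residents: 2/2 + 3/4 + 3/5 + 1/4 + 1/2 + 3/6 + 4/8 + 4/6 + 4/6 + 5/8 + 4/6 + 3/4 + 5/7 + 2/8 + 2/7 + 2/4 + 2/5 + 3/7 + 2/6 + 3/6 + 1/4 + 3/5 + 3/7 + 3/4 + 0/3 + 2/4 + 1/3 + 3/3 + 2/2 = 13229/840; mean = 13229/840 ÷ 29 = 13229/24360 = 0.543062… → 0.543.

0.543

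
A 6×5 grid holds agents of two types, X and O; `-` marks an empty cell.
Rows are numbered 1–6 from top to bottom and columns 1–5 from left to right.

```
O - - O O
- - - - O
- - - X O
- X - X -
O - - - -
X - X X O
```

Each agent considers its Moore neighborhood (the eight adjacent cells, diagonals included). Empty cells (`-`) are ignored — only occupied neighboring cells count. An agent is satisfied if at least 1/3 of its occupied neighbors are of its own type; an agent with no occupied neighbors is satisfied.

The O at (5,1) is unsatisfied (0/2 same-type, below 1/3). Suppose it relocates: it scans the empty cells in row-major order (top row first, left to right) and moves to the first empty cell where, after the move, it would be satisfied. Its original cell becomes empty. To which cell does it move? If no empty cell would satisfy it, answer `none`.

(1,2)

Vacating (5,1). Empty cells in order:
  (1,2): 1/1 same-type → satisfied — stop here.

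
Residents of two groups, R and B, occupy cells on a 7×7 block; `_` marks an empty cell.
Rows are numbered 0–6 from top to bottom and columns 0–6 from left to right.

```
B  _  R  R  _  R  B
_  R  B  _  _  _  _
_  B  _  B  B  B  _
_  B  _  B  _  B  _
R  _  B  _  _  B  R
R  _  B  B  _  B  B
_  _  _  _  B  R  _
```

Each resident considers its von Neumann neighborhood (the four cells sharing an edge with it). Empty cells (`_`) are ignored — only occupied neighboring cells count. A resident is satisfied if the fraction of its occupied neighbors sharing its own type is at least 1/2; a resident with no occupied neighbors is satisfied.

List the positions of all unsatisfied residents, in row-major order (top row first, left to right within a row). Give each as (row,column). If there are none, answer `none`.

Row 0: (0,0)B 0/0 satisfied · (0,2)R 1/2 satisfied · (0,3)R 1/1 satisfied · (0,5)R 0/1 not · (0,6)B 0/1 not
Row 1: (1,1)R 0/2 not · (1,2)B 0/2 not
Row 2: (2,1)B 1/2 satisfied · (2,3)B 2/2 satisfied · (2,4)B 2/2 satisfied · (2,5)B 2/2 satisfied
Row 3: (3,1)B 1/1 satisfied · (3,3)B 1/1 satisfied · (3,5)B 2/2 satisfied
Row 4: (4,0)R 1/1 satisfied · (4,2)B 1/1 satisfied · (4,5)B 2/3 satisfied · (4,6)R 0/2 not
Row 5: (5,0)R 1/1 satisfied · (5,2)B 2/2 satisfied · (5,3)B 1/1 satisfied · (5,5)B 2/3 satisfied · (5,6)B 1/2 satisfied
Row 6: (6,4)B 0/1 not · (6,5)R 0/2 not

(0,5), (0,6), (1,1), (1,2), (4,6), (6,4), (6,5)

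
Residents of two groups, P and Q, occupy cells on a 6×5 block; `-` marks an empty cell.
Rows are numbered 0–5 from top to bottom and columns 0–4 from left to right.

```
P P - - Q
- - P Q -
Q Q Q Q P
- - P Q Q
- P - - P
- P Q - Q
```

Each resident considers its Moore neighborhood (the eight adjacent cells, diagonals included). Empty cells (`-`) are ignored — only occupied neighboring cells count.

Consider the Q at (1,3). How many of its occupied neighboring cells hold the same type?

3

Occupied neighbors of (1,3): (0,4)=Q, (1,2)=P, (2,2)=Q, (2,3)=Q, (2,4)=P.
Same type (Q): 3 of 5.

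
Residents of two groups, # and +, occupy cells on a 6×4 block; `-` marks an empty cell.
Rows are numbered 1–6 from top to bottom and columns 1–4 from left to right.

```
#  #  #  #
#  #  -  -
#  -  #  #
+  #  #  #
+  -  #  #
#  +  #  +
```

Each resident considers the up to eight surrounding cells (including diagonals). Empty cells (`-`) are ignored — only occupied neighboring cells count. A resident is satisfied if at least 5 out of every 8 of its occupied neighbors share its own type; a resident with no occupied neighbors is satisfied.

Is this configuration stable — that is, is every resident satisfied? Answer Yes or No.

No

Row 1: (1,1)# 3/3 satisfied · (1,2)# 4/4 satisfied · (1,3)# 3/3 satisfied · (1,4)# 1/1 satisfied
Row 2: (2,1)# 4/4 satisfied · (2,2)# 6/6 satisfied
Row 3: (3,1)# 3/4 satisfied · (3,3)# 5/5 satisfied · (3,4)# 3/3 satisfied
Row 4: (4,1)+ 1/3 not · (4,2)# 4/6 satisfied · (4,3)# 6/6 satisfied · (4,4)# 5/5 satisfied
Row 5: (5,1)+ 2/4 not · (5,3)# 5/7 satisfied · (5,4)# 4/5 satisfied
Row 6: (6,1)# 0/2 not · (6,2)+ 1/4 not · (6,3)# 2/4 not · (6,4)+ 0/3 not
For instance (4,1) has only 1/3 same-type neighbors, below 5/8.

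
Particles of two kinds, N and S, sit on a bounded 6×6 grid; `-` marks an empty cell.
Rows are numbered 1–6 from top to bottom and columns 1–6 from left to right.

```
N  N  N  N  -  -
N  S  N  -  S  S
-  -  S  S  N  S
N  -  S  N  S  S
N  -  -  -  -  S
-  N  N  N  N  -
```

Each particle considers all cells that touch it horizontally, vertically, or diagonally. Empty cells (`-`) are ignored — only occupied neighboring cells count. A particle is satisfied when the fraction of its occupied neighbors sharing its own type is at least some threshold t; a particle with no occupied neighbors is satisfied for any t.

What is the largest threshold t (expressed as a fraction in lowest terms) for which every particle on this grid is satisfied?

1/7

(1,1)N 2/3
(1,2)N 4/5
(1,3)N 3/4
(1,4)N 2/3
(2,1)N 2/3
(2,2)S 1/6
(2,3)N 3/6
(2,5)S 3/5
(2,6)S 2/3
(3,3)S 3/5
(3,4)S 4/7
(3,5)N 1/7
(3,6)S 4/5
(4,1)N 1/1
(4,3)S 2/3
(4,4)N 1/5
(4,5)S 4/6
(4,6)S 3/4
(5,1)N 2/2
(5,6)S 2/3
(6,2)N 2/2
(6,3)N 2/2
(6,4)N 2/2
(6,5)N 1/2
The smallest same-type fraction is 1/7 at (3,5), which reduces to 1/7. Any threshold above that leaves this particle unsatisfied.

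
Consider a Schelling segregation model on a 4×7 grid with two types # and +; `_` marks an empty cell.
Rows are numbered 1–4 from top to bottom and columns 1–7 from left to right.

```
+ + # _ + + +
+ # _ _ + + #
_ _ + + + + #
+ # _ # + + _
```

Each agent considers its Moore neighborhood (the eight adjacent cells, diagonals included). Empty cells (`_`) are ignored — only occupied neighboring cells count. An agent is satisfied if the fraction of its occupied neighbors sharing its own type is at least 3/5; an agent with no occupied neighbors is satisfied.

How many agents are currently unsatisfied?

(1,1)+ 2/3 ok
(1,2)+ 2/4 unhappy
(1,3)# 1/2 unhappy
(1,5)+ 3/3 ok
(1,6)+ 4/5 ok
(1,7)+ 2/3 ok
(2,1)+ 2/3 ok
(2,2)# 1/5 unhappy
(2,5)+ 6/6 ok
(2,6)+ 6/8 ok
(2,7)# 1/5 unhappy
(3,3)+ 1/4 unhappy
(3,4)+ 4/5 ok
(3,5)+ 6/7 ok
(3,6)+ 5/7 ok
(3,7)# 1/4 unhappy
(4,1)+ 0/1 unhappy
(4,2)# 0/2 unhappy
(4,4)# 0/4 unhappy
(4,5)+ 4/5 ok
(4,6)+ 3/4 ok
Unsatisfied: (1,2), (1,3), (2,2), (2,7), (3,3), (3,7), (4,1), (4,2), (4,4) — 9 in total.

9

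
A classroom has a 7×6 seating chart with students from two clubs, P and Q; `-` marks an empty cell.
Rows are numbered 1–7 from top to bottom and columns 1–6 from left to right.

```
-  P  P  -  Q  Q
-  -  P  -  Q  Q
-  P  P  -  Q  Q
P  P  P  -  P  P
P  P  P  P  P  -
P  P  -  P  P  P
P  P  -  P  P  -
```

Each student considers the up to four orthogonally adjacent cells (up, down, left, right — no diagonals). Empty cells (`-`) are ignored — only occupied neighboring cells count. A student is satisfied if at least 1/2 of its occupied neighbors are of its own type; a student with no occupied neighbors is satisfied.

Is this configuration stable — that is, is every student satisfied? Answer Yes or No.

Yes

Row 1: (1,2)P 1/1 satisfied · (1,3)P 2/2 satisfied · (1,5)Q 2/2 satisfied · (1,6)Q 2/2 satisfied
Row 2: (2,3)P 2/2 satisfied · (2,5)Q 3/3 satisfied · (2,6)Q 3/3 satisfied
Row 3: (3,2)P 2/2 satisfied · (3,3)P 3/3 satisfied · (3,5)Q 2/3 satisfied · (3,6)Q 2/3 satisfied
Row 4: (4,1)P 2/2 satisfied · (4,2)P 4/4 satisfied · (4,3)P 3/3 satisfied · (4,5)P 2/3 satisfied · (4,6)P 1/2 satisfied
Row 5: (5,1)P 3/3 satisfied · (5,2)P 4/4 satisfied · (5,3)P 3/3 satisfied · (5,4)P 3/3 satisfied · (5,5)P 3/3 satisfied
Row 6: (6,1)P 3/3 satisfied · (6,2)P 3/3 satisfied · (6,4)P 3/3 satisfied · (6,5)P 4/4 satisfied · (6,6)P 1/1 satisfied
Row 7: (7,1)P 2/2 satisfied · (7,2)P 2/2 satisfied · (7,4)P 2/2 satisfied · (7,5)P 2/2 satisfied
All meet the threshold, so the configuration is stable.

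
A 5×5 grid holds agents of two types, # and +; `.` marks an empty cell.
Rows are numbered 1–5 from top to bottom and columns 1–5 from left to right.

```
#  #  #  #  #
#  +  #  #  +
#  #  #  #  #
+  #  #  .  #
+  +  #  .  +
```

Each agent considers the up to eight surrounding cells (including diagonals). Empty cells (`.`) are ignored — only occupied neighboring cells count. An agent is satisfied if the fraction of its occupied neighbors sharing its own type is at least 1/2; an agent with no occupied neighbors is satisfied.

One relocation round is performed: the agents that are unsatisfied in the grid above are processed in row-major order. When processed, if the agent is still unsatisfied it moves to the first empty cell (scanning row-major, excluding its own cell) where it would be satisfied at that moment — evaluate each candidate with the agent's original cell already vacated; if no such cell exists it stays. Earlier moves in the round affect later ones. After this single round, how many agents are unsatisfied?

Initially unsatisfied (in order): (2,2), (2,5), (4,1), (5,2), (5,5).
  (2,2): no empty cell satisfies it; stays.
  (2,5): no empty cell satisfies it; stays.
  (4,1): no empty cell satisfies it; stays.
  (5,2): no empty cell satisfies it; stays.
  (5,5): no empty cell satisfies it; stays.
Resulting grid:
# # # # #
# + # # +
# # # # #
+ # # . #
+ + # . +
Unsatisfied now: (2,2), (2,5), (4,1), (5,2), (5,5).

5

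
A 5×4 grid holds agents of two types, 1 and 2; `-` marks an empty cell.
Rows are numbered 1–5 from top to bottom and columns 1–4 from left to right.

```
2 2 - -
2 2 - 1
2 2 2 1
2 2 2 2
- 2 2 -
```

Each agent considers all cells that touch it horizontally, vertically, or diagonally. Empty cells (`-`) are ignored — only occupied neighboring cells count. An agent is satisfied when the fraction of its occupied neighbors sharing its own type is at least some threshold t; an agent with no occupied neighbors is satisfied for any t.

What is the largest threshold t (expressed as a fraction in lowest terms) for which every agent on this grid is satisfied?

(1,1)2 3/3
(1,2)2 3/3
(2,1)2 5/5
(2,2)2 6/6
(2,4)1 1/2
(3,1)2 5/5
(3,2)2 7/7
(3,3)2 5/7
(3,4)1 1/4
(4,1)2 4/4
(4,2)2 7/7
(4,3)2 6/7
(4,4)2 3/4
(5,2)2 4/4
(5,3)2 4/4
The smallest same-type fraction is 1/4 at (3,4), which reduces to 1/4. Any threshold above that leaves this agent unsatisfied.

1/4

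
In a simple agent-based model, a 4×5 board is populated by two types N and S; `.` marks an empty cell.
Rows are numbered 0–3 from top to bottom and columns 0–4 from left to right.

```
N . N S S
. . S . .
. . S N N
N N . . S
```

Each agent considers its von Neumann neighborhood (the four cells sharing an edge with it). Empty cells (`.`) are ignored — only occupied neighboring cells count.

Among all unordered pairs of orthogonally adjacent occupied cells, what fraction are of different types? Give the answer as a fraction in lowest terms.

Scan each occupied cell's neighbors to the right and below so each pair is counted once.
Row 0: N(0,2)–S(0,3)≠ N(0,2)–S(1,2)≠ S(0,3)–S(0,4)=  → 2/3 unlike.
Row 1: S(1,2)–S(2,2)=  → 0/1 unlike.
Row 2: S(2,2)–N(2,3)≠ N(2,3)–N(2,4)= N(2,4)–S(3,4)≠  → 2/3 unlike.
Row 3: N(3,0)–N(3,1)=  → 0/1 unlike.
Total adjacent occupied pairs: 8; unlike-type pairs: 4.
4/8 reduces to 1/2.

1/2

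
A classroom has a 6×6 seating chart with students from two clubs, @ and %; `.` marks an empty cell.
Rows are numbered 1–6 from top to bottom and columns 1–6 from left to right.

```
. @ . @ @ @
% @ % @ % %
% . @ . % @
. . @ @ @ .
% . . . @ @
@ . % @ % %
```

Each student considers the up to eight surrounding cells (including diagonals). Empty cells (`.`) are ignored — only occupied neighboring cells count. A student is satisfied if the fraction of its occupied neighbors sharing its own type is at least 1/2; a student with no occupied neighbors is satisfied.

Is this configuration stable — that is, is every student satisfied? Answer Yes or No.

No

Row 1: (1,2)@ 1/3 unhappy · (1,4)@ 2/4 ok · (1,5)@ 3/5 ok · (1,6)@ 1/3 unhappy
Row 2: (2,1)% 1/3 unhappy · (2,2)@ 2/5 unhappy · (2,3)% 0/5 unhappy · (2,4)@ 3/6 ok · (2,5)% 2/7 unhappy · (2,6)% 2/5 unhappy
Row 3: (3,1)% 1/2 ok · (3,3)@ 4/5 ok · (3,5)% 2/6 unhappy · (3,6)@ 1/4 unhappy
Row 4: (4,3)@ 2/2 ok · (4,4)@ 4/5 ok · (4,5)@ 4/5 ok
Row 5: (5,1)% 0/1 unhappy · (5,5)@ 4/6 ok · (5,6)@ 2/4 ok
Row 6: (6,1)@ 0/1 unhappy · (6,3)% 0/1 unhappy · (6,4)@ 1/3 unhappy · (6,5)% 1/4 unhappy · (6,6)% 1/3 unhappy
For instance (1,2) has only 1/3 same-type neighbors, below 1/2.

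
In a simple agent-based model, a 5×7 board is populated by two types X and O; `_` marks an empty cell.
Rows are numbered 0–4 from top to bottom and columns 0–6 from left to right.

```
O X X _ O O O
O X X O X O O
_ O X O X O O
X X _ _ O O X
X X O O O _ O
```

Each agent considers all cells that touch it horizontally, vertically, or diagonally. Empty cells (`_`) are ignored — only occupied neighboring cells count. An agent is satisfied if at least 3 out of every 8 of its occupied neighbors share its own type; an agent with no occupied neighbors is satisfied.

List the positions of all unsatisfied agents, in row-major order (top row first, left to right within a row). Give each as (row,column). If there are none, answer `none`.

(0,0), (1,3), (1,4), (2,1), (2,3), (2,4), (3,6), (4,2)

Row 0: (0,0)O 1/3 unhappy · (0,1)X 3/5 ok · (0,2)X 3/4 ok · (0,4)O 3/4 ok · (0,5)O 4/5 ok · (0,6)O 3/3 ok
Row 1: (1,0)O 2/4 ok · (1,1)X 4/7 ok · (1,2)X 4/7 ok · (1,3)O 2/7 unhappy · (1,4)X 1/7 unhappy · (1,5)O 6/8 ok · (1,6)O 5/5 ok
Row 2: (2,1)O 1/6 unhappy · (2,2)X 3/6 ok · (2,3)O 2/6 unhappy · (2,4)X 1/7 unhappy · (2,5)O 5/8 ok · (2,6)O 4/5 ok
Row 3: (3,0)X 3/4 ok · (3,1)X 4/6 ok · (3,4)O 5/6 ok · (3,5)O 5/7 ok · (3,6)X 0/4 unhappy
Row 4: (4,0)X 3/3 ok · (4,1)X 3/4 ok · (4,2)O 1/3 unhappy · (4,3)O 3/3 ok · (4,4)O 3/3 ok · (4,6)O 1/2 ok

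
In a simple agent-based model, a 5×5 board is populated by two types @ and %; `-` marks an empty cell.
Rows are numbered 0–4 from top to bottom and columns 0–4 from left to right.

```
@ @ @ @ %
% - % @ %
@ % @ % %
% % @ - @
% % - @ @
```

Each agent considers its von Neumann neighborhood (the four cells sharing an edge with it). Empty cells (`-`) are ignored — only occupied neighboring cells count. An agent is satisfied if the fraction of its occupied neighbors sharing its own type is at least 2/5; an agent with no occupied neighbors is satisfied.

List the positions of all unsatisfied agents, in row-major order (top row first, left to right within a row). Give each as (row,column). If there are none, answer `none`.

Row 0: (0,0)@ 1/2 ok · (0,1)@ 2/2 ok · (0,2)@ 2/3 ok · (0,3)@ 2/3 ok · (0,4)% 1/2 ok
Row 1: (1,0)% 0/2 unhappy · (1,2)% 0/3 unhappy · (1,3)@ 1/4 unhappy · (1,4)% 2/3 ok
Row 2: (2,0)@ 0/3 unhappy · (2,1)% 1/3 unhappy · (2,2)@ 1/4 unhappy · (2,3)% 1/3 unhappy · (2,4)% 2/3 ok
Row 3: (3,0)% 2/3 ok · (3,1)% 3/4 ok · (3,2)@ 1/2 ok · (3,4)@ 1/2 ok
Row 4: (4,0)% 2/2 ok · (4,1)% 2/2 ok · (4,3)@ 1/1 ok · (4,4)@ 2/2 ok

(1,0), (1,2), (1,3), (2,0), (2,1), (2,2), (2,3)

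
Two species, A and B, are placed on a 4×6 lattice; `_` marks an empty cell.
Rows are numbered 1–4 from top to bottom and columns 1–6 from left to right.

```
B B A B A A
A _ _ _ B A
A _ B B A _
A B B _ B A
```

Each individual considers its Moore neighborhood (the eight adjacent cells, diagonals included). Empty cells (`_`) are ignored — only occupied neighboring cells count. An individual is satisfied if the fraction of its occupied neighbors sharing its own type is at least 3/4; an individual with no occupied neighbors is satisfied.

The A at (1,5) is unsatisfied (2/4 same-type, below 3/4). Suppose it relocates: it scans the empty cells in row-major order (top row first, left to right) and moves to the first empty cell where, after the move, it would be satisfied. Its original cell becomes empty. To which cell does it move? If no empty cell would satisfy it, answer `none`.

none

Vacating (1,5). Empty cells in order:
  (2,2): 3/6 same-type → still unsatisfied.
  (2,3): 1/5 same-type → still unsatisfied.
  (2,4): 2/6 same-type → still unsatisfied.
  (3,2): 3/6 same-type → still unsatisfied.
  (3,6): 3/5 same-type → still unsatisfied.
  (4,4): 1/5 same-type → still unsatisfied.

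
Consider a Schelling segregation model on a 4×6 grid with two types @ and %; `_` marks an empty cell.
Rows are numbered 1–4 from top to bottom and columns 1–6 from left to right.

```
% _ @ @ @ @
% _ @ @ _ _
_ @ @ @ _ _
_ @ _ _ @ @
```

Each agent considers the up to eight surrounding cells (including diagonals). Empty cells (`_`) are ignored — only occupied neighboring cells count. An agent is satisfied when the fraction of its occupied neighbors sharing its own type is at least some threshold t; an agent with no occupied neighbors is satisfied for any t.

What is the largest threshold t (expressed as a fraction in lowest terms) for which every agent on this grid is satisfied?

1/2

(1,1)% 1/1
(1,3)@ 3/3
(1,4)@ 4/4
(1,5)@ 3/3
(1,6)@ 1/1
(2,1)% 1/2
(2,3)@ 6/6
(2,4)@ 6/6
(3,2)@ 3/4
(3,3)@ 5/5
(3,4)@ 4/4
(4,2)@ 2/2
(4,5)@ 2/2
(4,6)@ 1/1
The smallest same-type fraction is 1/2 at (2,1), which reduces to 1/2. Any threshold above that leaves this agent unsatisfied.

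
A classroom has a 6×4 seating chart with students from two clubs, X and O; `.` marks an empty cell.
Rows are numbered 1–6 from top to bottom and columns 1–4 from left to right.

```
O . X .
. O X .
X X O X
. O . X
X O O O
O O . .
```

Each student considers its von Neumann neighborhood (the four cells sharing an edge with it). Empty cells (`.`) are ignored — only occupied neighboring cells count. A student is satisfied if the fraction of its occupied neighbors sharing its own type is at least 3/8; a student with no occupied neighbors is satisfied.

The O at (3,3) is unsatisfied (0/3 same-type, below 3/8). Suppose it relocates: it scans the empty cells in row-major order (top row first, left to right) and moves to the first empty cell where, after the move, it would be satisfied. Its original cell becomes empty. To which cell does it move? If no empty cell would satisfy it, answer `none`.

(1,2)

Vacating (3,3). Empty cells in order:
  (1,2): 2/3 same-type → satisfied — stop here.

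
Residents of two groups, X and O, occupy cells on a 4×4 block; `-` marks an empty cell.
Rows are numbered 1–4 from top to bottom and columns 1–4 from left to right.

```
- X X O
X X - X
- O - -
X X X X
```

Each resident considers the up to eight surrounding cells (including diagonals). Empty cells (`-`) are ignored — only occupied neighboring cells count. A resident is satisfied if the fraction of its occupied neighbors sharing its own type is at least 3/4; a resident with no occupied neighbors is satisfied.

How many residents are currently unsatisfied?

7

Row 1: (1,2)X 3/3 ok · (1,3)X 3/4 ok · (1,4)O 0/2 unhappy
Row 2: (2,1)X 2/3 unhappy · (2,2)X 3/4 ok · (2,4)X 1/2 unhappy
Row 3: (3,2)O 0/5 unhappy
Row 4: (4,1)X 1/2 unhappy · (4,2)X 2/3 unhappy · (4,3)X 2/3 unhappy · (4,4)X 1/1 ok
Unsatisfied: (1,4), (2,1), (2,4), (3,2), (4,1), (4,2), (4,3) — 7 in total.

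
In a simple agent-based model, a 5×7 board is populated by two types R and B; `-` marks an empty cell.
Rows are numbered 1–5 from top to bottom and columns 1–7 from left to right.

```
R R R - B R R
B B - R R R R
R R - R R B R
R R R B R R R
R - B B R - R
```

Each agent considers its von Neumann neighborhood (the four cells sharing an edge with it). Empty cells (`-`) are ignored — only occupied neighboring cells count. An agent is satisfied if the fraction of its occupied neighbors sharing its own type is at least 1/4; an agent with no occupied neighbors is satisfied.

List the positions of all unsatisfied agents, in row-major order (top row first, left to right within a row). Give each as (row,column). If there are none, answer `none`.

(1,5), (3,6)

Row 1: (1,1)R 1/2 ✓ · (1,2)R 2/3 ✓ · (1,3)R 1/1 ✓ · (1,5)B 0/2 ✗ · (1,6)R 2/3 ✓ · (1,7)R 2/2 ✓
Row 2: (2,1)B 1/3 ✓ · (2,2)B 1/3 ✓ · (2,4)R 2/2 ✓ · (2,5)R 3/4 ✓ · (2,6)R 3/4 ✓ · (2,7)R 3/3 ✓
Row 3: (3,1)R 2/3 ✓ · (3,2)R 2/3 ✓ · (3,4)R 2/3 ✓ · (3,5)R 3/4 ✓ · (3,6)B 0/4 ✗ · (3,7)R 2/3 ✓
Row 4: (4,1)R 3/3 ✓ · (4,2)R 3/3 ✓ · (4,3)R 1/3 ✓ · (4,4)B 1/4 ✓ · (4,5)R 3/4 ✓ · (4,6)R 2/3 ✓ · (4,7)R 3/3 ✓
Row 5: (5,1)R 1/1 ✓ · (5,3)B 1/2 ✓ · (5,4)B 2/3 ✓ · (5,5)R 1/2 ✓ · (5,7)R 1/1 ✓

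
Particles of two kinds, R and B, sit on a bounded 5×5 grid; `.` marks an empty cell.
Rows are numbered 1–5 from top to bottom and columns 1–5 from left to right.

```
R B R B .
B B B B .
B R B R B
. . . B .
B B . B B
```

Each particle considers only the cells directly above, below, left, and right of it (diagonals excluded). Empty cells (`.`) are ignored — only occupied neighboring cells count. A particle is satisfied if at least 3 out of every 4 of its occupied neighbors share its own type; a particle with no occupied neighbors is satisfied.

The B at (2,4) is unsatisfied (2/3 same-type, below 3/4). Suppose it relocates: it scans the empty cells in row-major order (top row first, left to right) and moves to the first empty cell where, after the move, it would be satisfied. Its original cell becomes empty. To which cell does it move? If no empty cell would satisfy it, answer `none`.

(1,5)

Vacating (2,4). Empty cells in order:
  (1,5): 1/1 same-type → satisfied — stop here.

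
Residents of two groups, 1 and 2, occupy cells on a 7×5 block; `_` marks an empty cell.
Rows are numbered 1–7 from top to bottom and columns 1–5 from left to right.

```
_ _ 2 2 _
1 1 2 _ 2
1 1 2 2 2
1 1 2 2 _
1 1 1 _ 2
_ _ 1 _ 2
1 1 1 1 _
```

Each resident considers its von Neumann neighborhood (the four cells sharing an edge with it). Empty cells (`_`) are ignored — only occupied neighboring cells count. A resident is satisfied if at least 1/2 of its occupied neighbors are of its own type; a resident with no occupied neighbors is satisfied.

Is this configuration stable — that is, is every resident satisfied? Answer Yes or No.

Row 1: (1,3)2 2/2 ✓ · (1,4)2 1/1 ✓
Row 2: (2,1)1 2/2 ✓ · (2,2)1 2/3 ✓ · (2,3)2 2/3 ✓ · (2,5)2 1/1 ✓
Row 3: (3,1)1 3/3 ✓ · (3,2)1 3/4 ✓ · (3,3)2 3/4 ✓ · (3,4)2 3/3 ✓ · (3,5)2 2/2 ✓
Row 4: (4,1)1 3/3 ✓ · (4,2)1 3/4 ✓ · (4,3)2 2/4 ✓ · (4,4)2 2/2 ✓
Row 5: (5,1)1 2/2 ✓ · (5,2)1 3/3 ✓ · (5,3)1 2/3 ✓ · (5,5)2 1/1 ✓
Row 6: (6,3)1 2/2 ✓ · (6,5)2 1/1 ✓
Row 7: (7,1)1 1/1 ✓ · (7,2)1 2/2 ✓ · (7,3)1 3/3 ✓ · (7,4)1 1/1 ✓
All meet the threshold, so the configuration is stable.

Yes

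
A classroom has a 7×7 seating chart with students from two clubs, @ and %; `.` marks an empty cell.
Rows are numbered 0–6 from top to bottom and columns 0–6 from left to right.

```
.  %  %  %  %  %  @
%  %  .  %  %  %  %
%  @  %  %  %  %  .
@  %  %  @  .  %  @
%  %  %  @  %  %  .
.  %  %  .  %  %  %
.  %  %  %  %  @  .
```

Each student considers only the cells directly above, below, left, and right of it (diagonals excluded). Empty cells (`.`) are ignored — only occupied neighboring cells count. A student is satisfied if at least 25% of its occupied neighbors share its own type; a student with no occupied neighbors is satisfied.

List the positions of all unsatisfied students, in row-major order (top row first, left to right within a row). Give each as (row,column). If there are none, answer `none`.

(0,6), (2,1), (3,0), (3,6), (6,5)

Row 0: (0,1)% 2/2 ✓ · (0,2)% 2/2 ✓ · (0,3)% 3/3 ✓ · (0,4)% 3/3 ✓ · (0,5)% 2/3 ✓ · (0,6)@ 0/2 ✗
Row 1: (1,0)% 2/2 ✓ · (1,1)% 2/3 ✓ · (1,3)% 3/3 ✓ · (1,4)% 4/4 ✓ · (1,5)% 4/4 ✓ · (1,6)% 1/2 ✓
Row 2: (2,0)% 1/3 ✓ · (2,1)@ 0/4 ✗ · (2,2)% 2/3 ✓ · (2,3)% 3/4 ✓ · (2,4)% 3/3 ✓ · (2,5)% 3/3 ✓
Row 3: (3,0)@ 0/3 ✗ · (3,1)% 2/4 ✓ · (3,2)% 3/4 ✓ · (3,3)@ 1/3 ✓ · (3,5)% 2/3 ✓ · (3,6)@ 0/1 ✗
Row 4: (4,0)% 1/2 ✓ · (4,1)% 4/4 ✓ · (4,2)% 3/4 ✓ · (4,3)@ 1/3 ✓ · (4,4)% 2/3 ✓ · (4,5)% 3/3 ✓
Row 5: (5,1)% 3/3 ✓ · (5,2)% 3/3 ✓ · (5,4)% 3/3 ✓ · (5,5)% 3/4 ✓ · (5,6)% 1/1 ✓
Row 6: (6,1)% 2/2 ✓ · (6,2)% 3/3 ✓ · (6,3)% 2/2 ✓ · (6,4)% 2/3 ✓ · (6,5)@ 0/2 ✗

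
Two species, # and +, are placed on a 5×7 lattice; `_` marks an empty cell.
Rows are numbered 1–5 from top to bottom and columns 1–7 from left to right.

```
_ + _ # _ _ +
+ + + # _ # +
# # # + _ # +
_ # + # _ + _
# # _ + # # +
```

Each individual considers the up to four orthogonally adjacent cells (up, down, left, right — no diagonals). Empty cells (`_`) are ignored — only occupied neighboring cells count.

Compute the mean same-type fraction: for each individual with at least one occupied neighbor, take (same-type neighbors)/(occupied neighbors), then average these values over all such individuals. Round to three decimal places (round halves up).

(1,2)+ 1/1
(1,4)# 1/1
(1,7)+ 1/1
(2,1)+ 1/2
(2,2)+ 3/4
(2,3)+ 1/3
(2,4)# 1/3
(2,6)# 1/2
(2,7)+ 2/3
(3,1)# 1/2
(3,2)# 3/4
(3,3)# 1/4
(3,4)+ 0/3
(3,6)# 1/3
(3,7)+ 1/2
(4,2)# 2/3
(4,3)+ 0/3
(4,4)# 0/3
(4,6)+ 0/2
(5,1)# 1/1
(5,2)# 2/2
(5,4)+ 0/2
(5,5)# 1/2
(5,6)# 1/3
(5,7)+ 0/1
Sum over 25 individuals: 1/1 + 1/1 + 1/1 + 1/2 + 3/4 + 1/3 + 1/3 + 1/2 + 2/3 + 1/2 + 3/4 + 1/4 + 0/3 + 1/3 + 1/2 + 2/3 + 0/3 + 0/3 + 0/2 + 1/1 + 2/2 + 0/2 + 1/2 + 1/3 + 0/1 = 143/12; mean = 143/12 ÷ 25 = 143/300 = 0.476666… → 0.477.

0.477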